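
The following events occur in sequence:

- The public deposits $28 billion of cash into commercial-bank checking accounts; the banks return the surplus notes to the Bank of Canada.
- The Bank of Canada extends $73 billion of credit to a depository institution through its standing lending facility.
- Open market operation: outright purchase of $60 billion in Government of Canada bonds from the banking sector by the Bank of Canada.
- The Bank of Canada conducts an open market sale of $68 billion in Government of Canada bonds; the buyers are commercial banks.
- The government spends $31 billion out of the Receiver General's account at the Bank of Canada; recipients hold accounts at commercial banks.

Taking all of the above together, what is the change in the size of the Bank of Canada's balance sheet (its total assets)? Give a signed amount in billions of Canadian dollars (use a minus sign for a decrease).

+$65 billion

Currency deposit $28 billion: only the composition of liabilities changes → 0.
Discount-window loan $73 billion: a Bank of Canada asset is acquired → +$73B.
OMO purchase (from banks) $60 billion: a Bank of Canada asset is acquired → +$60B.
OMO sale (to banks) $68 billion: a Bank of Canada asset is shed → −$68B.
Government spending $31 billion: only the composition of liabilities changes → 0.
Net: 0 + 73 + 60 − 68 + 0 = +$65 billion.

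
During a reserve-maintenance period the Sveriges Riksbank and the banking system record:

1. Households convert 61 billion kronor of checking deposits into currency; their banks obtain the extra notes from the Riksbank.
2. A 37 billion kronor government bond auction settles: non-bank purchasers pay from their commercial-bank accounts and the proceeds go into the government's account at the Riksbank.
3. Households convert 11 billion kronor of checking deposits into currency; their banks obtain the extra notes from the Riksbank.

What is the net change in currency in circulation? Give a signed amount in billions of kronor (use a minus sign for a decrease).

Riksbank balance sheet:
  Assets:      no change
  Liabilities: Bank reserves −109B, Currency in circulation +72B, Government deposits +37B
So the change in currency in circulation is +72 billion.

+72 billion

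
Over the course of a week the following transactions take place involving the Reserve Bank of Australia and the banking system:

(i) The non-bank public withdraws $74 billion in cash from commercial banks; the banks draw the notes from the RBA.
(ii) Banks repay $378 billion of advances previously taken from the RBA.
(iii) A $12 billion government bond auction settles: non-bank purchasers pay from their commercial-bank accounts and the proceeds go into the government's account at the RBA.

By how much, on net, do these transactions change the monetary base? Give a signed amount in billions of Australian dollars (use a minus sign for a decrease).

-$390 billion

Currency withdrawal $74 billion: just a shift between currency and reserves — both are base money → 0.
Discount-window repayment $378 billion: RBA balance sheet contracts → −$378B.
Government account inflow $12 billion: reserves shift to a non-base liability → −$12B.
Net: 0 − 378 − 12 = -$390 billion.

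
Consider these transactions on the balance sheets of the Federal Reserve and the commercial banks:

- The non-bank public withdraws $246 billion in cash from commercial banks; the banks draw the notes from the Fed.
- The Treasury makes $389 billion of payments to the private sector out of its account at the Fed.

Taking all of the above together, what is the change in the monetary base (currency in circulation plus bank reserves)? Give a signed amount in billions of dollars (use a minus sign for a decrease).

Fed balance sheet:
  Assets:      no change
  Liabilities: Bank reserves +$143B, Currency in circulation +$246B, Government deposits −$389B
Monetary base = currency + reserves: +$246B + (+$143B) = +$389 billion.

+$389 billion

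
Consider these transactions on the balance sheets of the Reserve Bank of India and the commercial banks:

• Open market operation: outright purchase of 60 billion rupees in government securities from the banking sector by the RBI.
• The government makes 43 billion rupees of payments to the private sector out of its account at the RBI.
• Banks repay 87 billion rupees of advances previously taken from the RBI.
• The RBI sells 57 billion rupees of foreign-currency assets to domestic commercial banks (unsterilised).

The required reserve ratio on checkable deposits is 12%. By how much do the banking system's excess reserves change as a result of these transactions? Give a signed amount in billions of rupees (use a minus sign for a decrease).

OMO purchase (from banks) 60 billion rupees: reserves +60B, deposits 0.
Government spending 43 billion rupees: reserves +43B, deposits +43B.
Discount-window repayment 87 billion rupees: reserves −87B, deposits 0.
FX sale 57 billion rupees: reserves −57B, deposits 0.
Totals: Δreserves = −41B, Δdeposits = +43B.
Δrequired reserves = 12% × +43B = +5.16B.
Δexcess reserves = Δreserves − Δrequired = −41B − (+5.16B) = -46.16 billion.

-46.16 billion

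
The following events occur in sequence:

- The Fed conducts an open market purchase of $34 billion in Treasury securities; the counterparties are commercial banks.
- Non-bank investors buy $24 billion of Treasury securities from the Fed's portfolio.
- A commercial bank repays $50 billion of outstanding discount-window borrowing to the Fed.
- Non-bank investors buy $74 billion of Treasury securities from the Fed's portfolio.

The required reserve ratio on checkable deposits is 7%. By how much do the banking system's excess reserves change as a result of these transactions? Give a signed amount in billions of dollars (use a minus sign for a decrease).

-$107.14 billion

OMO purchase (from banks) $34 billion: reserves +$34B, deposits 0.
Asset sale (to non-banks) $24 billion: reserves −$24B, deposits −$24B.
Discount-window repayment $50 billion: reserves −$50B, deposits 0.
Asset sale (to non-banks) $74 billion: reserves −$74B, deposits −$74B.
Totals: Δreserves = −$114B, Δdeposits = −$98B.
Δrequired reserves = 7% × −$98B = −$6.86B.
Δexcess reserves = Δreserves − Δrequired = −$114B − (−$6.86B) = -$107.14 billion.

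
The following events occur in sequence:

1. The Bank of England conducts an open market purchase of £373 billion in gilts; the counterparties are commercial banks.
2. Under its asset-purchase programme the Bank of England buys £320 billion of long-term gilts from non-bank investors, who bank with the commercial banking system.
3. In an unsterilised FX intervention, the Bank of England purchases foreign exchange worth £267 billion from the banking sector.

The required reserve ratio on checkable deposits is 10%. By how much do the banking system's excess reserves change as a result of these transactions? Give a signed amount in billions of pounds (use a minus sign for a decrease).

+£928 billion

OMO purchase (from banks) £373 billion: reserves +£373B, deposits 0.
Asset purchase (from non-banks) £320 billion: reserves +£320B, deposits +£320B.
FX purchase £267 billion: reserves +£267B, deposits 0.
Totals: Δreserves = +£960B, Δdeposits = +£320B.
Δrequired reserves = 10% × +£320B = +£32B.
Δexcess reserves = Δreserves − Δrequired = +£960B − (+£32B) = +£928 billion.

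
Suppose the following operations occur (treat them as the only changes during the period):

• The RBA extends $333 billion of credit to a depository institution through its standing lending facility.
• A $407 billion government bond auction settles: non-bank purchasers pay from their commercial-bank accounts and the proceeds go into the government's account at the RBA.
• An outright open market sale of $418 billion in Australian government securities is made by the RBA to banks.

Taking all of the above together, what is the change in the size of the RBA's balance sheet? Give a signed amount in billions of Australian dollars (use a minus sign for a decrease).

-$85 billion

Discount-window loan $333 billion: an RBA asset is acquired → +$333B.
Government account inflow $407 billion: only the composition of liabilities changes → 0.
OMO sale (to banks) $418 billion: an RBA asset is shed → −$418B.
Net: 333 + 0 − 418 = -$85 billion.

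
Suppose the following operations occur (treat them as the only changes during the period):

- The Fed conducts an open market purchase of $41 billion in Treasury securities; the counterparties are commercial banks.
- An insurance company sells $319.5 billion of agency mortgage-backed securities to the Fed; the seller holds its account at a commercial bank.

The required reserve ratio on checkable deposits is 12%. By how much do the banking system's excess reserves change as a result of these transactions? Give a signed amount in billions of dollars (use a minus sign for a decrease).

OMO purchase (from banks) $41 billion: reserves +$41B, deposits 0.
Asset purchase (from non-banks) $319.5 billion: reserves +$319.5B, deposits +$319.5B.
Totals: Δreserves = +$360.5B, Δdeposits = +$319.5B.
Δrequired reserves = 12% × +$319.5B = +$38.34B.
Δexcess reserves = Δreserves − Δrequired = +$360.5B − (+$38.34B) = +$322.16 billion.

+$322.16 billion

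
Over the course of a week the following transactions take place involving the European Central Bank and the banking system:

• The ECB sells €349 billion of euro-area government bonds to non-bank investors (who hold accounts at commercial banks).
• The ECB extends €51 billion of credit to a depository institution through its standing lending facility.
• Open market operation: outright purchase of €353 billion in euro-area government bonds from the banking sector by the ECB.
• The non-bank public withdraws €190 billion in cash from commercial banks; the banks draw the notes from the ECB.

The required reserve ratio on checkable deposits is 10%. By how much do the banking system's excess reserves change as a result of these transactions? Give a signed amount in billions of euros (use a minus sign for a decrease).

Asset sale (to non-banks) €349 billion: reserves −€349B, deposits −€349B.
Discount-window loan €51 billion: reserves +€51B, deposits 0.
OMO purchase (from banks) €353 billion: reserves +€353B, deposits 0.
Currency withdrawal €190 billion: reserves −€190B, deposits −€190B.
Totals: Δreserves = −€135B, Δdeposits = −€539B.
Δrequired reserves = 10% × −€539B = −€53.9B.
Δexcess reserves = Δreserves − Δrequired = −€135B − (−€53.9B) = -€81.1 billion.

-€81.1 billion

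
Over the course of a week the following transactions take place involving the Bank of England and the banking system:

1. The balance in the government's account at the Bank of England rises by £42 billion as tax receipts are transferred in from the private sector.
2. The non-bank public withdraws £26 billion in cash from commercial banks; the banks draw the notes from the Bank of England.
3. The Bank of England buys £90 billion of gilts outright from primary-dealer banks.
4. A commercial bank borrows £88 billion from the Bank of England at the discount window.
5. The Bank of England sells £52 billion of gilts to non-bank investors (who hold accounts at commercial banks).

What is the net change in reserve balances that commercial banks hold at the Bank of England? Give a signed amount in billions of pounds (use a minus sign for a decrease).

+£58 billion

Government account inflow £42 billion: funds move from bank reserves into the government account → −£42B.
Currency withdrawal £26 billion: banks swap reserves for currency → −£26B.
OMO purchase (from banks) £90 billion: the Bank of England pays by crediting reserve accounts → +£90B.
Discount-window loan £88 billion: the loan is credited to the bank's reserve account → +£88B.
Asset sale (to non-banks) £52 billion: the non-bank buyers' banks settle from reserves → −£52B.
Net: −42 − 26 + 90 + 88 − 52 = +£58 billion.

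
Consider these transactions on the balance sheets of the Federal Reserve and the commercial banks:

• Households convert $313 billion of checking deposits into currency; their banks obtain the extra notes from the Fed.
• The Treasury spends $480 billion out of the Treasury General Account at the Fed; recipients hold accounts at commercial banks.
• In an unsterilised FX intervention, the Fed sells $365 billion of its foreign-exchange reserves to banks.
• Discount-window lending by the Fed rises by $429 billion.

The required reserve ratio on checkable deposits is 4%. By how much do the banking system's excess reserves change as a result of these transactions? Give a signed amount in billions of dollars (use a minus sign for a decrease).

Currency withdrawal $313 billion: reserves −$313B, deposits −$313B.
Government spending $480 billion: reserves +$480B, deposits +$480B.
FX sale $365 billion: reserves −$365B, deposits 0.
Discount-window loan $429 billion: reserves +$429B, deposits 0.
Totals: Δreserves = +$231B, Δdeposits = +$167B.
Δrequired reserves = 4% × +$167B = +$6.68B.
Δexcess reserves = Δreserves − Δrequired = +$231B − (+$6.68B) = +$224.32 billion.

+$224.32 billion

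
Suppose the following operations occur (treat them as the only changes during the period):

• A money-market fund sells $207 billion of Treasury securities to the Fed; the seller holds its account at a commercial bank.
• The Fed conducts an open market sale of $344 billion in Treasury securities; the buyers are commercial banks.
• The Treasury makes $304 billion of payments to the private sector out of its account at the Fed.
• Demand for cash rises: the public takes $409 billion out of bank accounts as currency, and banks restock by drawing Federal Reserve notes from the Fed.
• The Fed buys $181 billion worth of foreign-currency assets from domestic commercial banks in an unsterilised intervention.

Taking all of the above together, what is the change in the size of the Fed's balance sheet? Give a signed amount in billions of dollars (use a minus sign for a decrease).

Asset purchase (from non-banks) $207 billion: a Fed asset is acquired → +$207B.
OMO sale (to banks) $344 billion: a Fed asset is shed → −$344B.
Government spending $304 billion: only the composition of liabilities changes → 0.
Currency withdrawal $409 billion: only the composition of liabilities changes → 0.
FX purchase $181 billion: a Fed asset is acquired → +$181B.
Net: 207 − 344 + 0 + 0 + 181 = +$44 billion.

+$44 billion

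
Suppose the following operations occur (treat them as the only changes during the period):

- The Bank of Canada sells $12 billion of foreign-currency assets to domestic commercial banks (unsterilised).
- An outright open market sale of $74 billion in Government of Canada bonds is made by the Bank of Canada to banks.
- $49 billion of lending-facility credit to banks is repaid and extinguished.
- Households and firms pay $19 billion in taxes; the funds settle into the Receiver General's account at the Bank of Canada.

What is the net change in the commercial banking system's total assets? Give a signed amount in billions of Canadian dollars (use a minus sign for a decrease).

-$68 billion

FX sale $12 billion: just an asset swap on bank balance sheets → 0.
OMO sale (to banks) $74 billion: just an asset swap on bank balance sheets → 0.
Discount-window repayment $49 billion: bank balance sheets shrink → −$49B.
Government account inflow $19 billion: bank balance sheets shrink → −$19B.
Net: 0 + 0 − 49 − 19 = -$68 billion.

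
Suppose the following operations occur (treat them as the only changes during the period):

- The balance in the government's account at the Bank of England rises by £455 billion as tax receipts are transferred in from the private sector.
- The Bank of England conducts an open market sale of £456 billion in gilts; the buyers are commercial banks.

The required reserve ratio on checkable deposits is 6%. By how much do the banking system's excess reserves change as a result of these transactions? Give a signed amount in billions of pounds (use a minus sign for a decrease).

Government account inflow £455 billion: reserves −£455B, deposits −£455B.
OMO sale (to banks) £456 billion: reserves −£456B, deposits 0.
Totals: Δreserves = −£911B, Δdeposits = −£455B.
Δrequired reserves = 6% × −£455B = −£27.3B.
Δexcess reserves = Δreserves − Δrequired = −£911B − (−£27.3B) = -£883.7 billion.

-£883.7 billion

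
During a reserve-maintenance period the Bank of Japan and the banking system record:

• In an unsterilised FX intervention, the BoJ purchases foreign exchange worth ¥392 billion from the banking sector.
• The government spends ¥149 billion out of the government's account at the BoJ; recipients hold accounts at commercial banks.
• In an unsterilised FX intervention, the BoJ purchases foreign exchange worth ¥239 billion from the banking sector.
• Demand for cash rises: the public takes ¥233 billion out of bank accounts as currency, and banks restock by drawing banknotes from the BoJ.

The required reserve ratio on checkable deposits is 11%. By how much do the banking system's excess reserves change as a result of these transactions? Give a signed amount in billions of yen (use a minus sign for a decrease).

FX purchase ¥392 billion: reserves +¥392B, deposits 0.
Government spending ¥149 billion: reserves +¥149B, deposits +¥149B.
FX purchase ¥239 billion: reserves +¥239B, deposits 0.
Currency withdrawal ¥233 billion: reserves −¥233B, deposits −¥233B.
Totals: Δreserves = +¥547B, Δdeposits = −¥84B.
Δrequired reserves = 11% × −¥84B = −¥9.24B.
Δexcess reserves = Δreserves − Δrequired = +¥547B − (−¥9.24B) = +¥556.24 billion.

+¥556.24 billion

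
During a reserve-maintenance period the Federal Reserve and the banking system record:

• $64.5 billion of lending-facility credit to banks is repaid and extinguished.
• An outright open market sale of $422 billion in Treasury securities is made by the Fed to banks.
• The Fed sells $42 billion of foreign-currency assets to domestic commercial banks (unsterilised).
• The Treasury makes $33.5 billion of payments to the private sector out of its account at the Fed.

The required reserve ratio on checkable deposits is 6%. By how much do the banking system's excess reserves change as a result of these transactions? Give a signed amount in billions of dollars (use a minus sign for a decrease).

-$497.01 billion

Discount-window repayment $64.5 billion: reserves −$64.5B, deposits 0.
OMO sale (to banks) $422 billion: reserves −$422B, deposits 0.
FX sale $42 billion: reserves −$42B, deposits 0.
Government spending $33.5 billion: reserves +$33.5B, deposits +$33.5B.
Totals: Δreserves = −$495B, Δdeposits = +$33.5B.
Δrequired reserves = 6% × +$33.5B = +$2.01B.
Δexcess reserves = Δreserves − Δrequired = −$495B − (+$2.01B) = -$497.01 billion.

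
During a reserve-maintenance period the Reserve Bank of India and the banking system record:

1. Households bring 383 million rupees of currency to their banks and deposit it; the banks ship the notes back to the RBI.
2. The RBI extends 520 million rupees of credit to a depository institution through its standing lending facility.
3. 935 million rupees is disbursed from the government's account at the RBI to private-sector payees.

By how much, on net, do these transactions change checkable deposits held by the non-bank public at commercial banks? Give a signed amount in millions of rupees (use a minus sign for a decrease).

+1318 million

Currency deposit 383 million rupees: non-bank counterparties' bank balances rise → +383M.
Discount-window loan 520 million rupees: the counterparty is a bank, so public deposits are unchanged → 0.
Government spending 935 million rupees: non-bank counterparties' bank balances rise → +935M.
Net: 383 + 0 + 935 = +1318 million.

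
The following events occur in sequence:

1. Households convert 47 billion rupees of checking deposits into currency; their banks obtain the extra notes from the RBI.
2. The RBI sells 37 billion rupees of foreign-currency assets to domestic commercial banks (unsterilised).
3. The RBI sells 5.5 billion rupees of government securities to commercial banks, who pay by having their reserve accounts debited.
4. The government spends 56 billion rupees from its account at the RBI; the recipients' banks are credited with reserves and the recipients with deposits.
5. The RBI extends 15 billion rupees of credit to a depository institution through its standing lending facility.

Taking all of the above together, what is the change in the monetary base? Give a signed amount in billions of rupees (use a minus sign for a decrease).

+28.5 billion

RBI balance sheet:
  Assets:      Securities −5.5B, Loans to banks +15B, Foreign assets −37B
  Liabilities: Bank reserves −18.5B, Currency in circulation +47B, Government deposits −56B
Commercial banking system:
  Assets:      Reserves at CB −18.5B, Securities +5.5B, Foreign assets +37B
  Liabilities: Checkable deposits +9B, Borrowings from CB +15B
Monetary base = currency + reserves: +47B + (−18.5B) = +28.5 billion.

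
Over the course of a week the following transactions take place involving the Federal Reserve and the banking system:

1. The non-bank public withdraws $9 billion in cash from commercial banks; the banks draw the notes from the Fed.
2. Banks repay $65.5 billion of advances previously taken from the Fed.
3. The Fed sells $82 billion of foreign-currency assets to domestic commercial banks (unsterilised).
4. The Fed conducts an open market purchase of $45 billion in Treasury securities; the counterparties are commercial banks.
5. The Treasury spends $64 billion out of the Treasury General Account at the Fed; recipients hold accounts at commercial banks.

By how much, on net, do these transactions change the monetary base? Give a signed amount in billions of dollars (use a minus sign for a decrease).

Currency withdrawal $9 billion: just a shift between currency and reserves — both are base money → 0.
Discount-window repayment $65.5 billion: Fed balance sheet contracts → −$65.5B.
FX sale $82 billion: Fed balance sheet contracts → −$82B.
OMO purchase (from banks) $45 billion: Fed balance sheet expands → +$45B.
Government spending $64 billion: a non-base liability converts back to reserves → +$64B.
Net: 0 − 65.5 − 82 + 45 + 64 = -$38.5 billion.

-$38.5 billion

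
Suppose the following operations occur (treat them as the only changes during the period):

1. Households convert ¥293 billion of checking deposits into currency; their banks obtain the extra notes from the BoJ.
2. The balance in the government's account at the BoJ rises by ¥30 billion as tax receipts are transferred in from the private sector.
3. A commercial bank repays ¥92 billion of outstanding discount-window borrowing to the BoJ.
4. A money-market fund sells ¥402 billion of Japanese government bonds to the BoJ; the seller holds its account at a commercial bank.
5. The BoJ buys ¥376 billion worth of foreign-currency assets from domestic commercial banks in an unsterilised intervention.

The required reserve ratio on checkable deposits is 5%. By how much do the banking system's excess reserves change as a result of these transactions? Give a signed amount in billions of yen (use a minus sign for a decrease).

+¥359.05 billion

Currency withdrawal ¥293 billion: reserves −¥293B, deposits −¥293B.
Government account inflow ¥30 billion: reserves −¥30B, deposits −¥30B.
Discount-window repayment ¥92 billion: reserves −¥92B, deposits 0.
Asset purchase (from non-banks) ¥402 billion: reserves +¥402B, deposits +¥402B.
FX purchase ¥376 billion: reserves +¥376B, deposits 0.
Totals: Δreserves = +¥363B, Δdeposits = +¥79B.
Δrequired reserves = 5% × +¥79B = +¥3.95B.
Δexcess reserves = Δreserves − Δrequired = +¥363B − (+¥3.95B) = +¥359.05 billion.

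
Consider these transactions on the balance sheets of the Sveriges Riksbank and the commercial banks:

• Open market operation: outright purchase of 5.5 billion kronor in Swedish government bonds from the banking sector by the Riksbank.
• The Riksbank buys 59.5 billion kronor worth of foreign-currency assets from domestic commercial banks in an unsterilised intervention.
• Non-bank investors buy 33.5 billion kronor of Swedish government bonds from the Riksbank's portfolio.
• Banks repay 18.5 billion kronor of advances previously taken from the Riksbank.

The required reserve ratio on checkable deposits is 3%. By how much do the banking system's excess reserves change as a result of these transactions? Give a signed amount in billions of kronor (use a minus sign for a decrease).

+14.005 billion

OMO purchase (from banks) 5.5 billion kronor: reserves +5.5B, deposits 0.
FX purchase 59.5 billion kronor: reserves +59.5B, deposits 0.
Asset sale (to non-banks) 33.5 billion kronor: reserves −33.5B, deposits −33.5B.
Discount-window repayment 18.5 billion kronor: reserves −18.5B, deposits 0.
Totals: Δreserves = +13B, Δdeposits = −33.5B.
Δrequired reserves = 3% × −33.5B = −1.005B.
Δexcess reserves = Δreserves − Δrequired = +13B − (−1.005B) = +14.005 billion.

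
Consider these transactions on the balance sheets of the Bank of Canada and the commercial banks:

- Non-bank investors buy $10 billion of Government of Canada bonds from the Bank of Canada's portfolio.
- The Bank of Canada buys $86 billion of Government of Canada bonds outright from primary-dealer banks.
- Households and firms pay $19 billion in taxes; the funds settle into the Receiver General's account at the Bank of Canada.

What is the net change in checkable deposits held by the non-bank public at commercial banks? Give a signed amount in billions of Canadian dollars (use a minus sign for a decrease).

-$29 billion

Asset sale (to non-banks) $10 billion: non-bank counterparties' bank balances fall → −$10B.
OMO purchase (from banks) $86 billion: the counterparty is a bank, so public deposits are unchanged → 0.
Government account inflow $19 billion: non-bank counterparties' bank balances fall → −$19B.
Net: −10 + 0 − 19 = -$29 billion.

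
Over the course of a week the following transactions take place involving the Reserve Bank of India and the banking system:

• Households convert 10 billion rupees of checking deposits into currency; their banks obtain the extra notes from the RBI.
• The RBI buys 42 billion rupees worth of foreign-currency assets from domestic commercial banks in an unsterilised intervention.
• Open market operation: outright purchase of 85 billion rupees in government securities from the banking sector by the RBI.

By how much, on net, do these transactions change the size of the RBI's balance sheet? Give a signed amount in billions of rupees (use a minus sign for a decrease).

RBI balance sheet:
  Assets:      Securities +85B, Foreign assets +42B
  Liabilities: Bank reserves +117B, Currency in circulation +10B
Change in total RBI assets = +127 billion.

+127 billion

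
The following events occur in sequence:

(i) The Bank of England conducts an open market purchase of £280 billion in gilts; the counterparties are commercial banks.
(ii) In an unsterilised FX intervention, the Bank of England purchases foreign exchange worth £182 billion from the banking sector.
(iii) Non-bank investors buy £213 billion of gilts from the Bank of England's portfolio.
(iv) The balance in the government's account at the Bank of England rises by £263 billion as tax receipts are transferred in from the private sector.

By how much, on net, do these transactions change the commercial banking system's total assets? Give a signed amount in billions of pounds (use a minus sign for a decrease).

-£476 billion

OMO purchase (from banks) £280 billion: just an asset swap on bank balance sheets → 0.
FX purchase £182 billion: just an asset swap on bank balance sheets → 0.
Asset sale (to non-banks) £213 billion: bank balance sheets shrink → −£213B.
Government account inflow £263 billion: bank balance sheets shrink → −£263B.
Net: 0 + 0 − 213 − 263 = -£476 billion.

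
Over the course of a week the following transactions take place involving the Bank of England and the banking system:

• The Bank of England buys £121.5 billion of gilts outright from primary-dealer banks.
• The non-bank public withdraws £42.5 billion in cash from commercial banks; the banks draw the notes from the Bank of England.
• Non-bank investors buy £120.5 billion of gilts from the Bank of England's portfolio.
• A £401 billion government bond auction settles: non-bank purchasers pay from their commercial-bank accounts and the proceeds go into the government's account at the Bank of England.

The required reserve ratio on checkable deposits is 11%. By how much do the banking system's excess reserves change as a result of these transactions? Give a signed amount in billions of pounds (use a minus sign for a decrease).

-£380.46 billion

OMO purchase (from banks) £121.5 billion: reserves +£121.5B, deposits 0.
Currency withdrawal £42.5 billion: reserves −£42.5B, deposits −£42.5B.
Asset sale (to non-banks) £120.5 billion: reserves −£120.5B, deposits −£120.5B.
Government account inflow £401 billion: reserves −£401B, deposits −£401B.
Totals: Δreserves = −£442.5B, Δdeposits = −£564B.
Δrequired reserves = 11% × −£564B = −£62.04B.
Δexcess reserves = Δreserves − Δrequired = −£442.5B − (−£62.04B) = -£380.46 billion.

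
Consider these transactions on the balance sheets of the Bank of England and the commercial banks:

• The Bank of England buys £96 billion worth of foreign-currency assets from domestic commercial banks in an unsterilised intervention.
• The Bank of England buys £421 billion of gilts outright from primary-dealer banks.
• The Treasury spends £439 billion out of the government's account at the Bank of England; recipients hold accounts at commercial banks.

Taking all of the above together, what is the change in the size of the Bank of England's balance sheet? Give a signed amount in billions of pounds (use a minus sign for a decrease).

FX purchase £96 billion: a Bank of England asset is acquired → +£96B.
OMO purchase (from banks) £421 billion: a Bank of England asset is acquired → +£421B.
Government spending £439 billion: only the composition of liabilities changes → 0.
Net: 96 + 421 + 0 = +£517 billion.

+£517 billion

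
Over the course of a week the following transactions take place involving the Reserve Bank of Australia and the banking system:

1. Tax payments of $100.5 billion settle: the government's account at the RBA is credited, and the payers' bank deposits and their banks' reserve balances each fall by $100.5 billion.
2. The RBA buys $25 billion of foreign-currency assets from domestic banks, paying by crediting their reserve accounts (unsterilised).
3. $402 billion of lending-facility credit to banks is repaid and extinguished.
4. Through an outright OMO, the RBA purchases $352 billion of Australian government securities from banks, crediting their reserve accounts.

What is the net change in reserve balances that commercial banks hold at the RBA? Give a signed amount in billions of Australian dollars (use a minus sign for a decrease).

RBA balance sheet:
  Assets:      Securities +$352B, Loans to banks −$402B, Foreign assets +$25B
  Liabilities: Bank reserves −$125.5B, Government deposits +$100.5B
Commercial banking system:
  Assets:      Reserves at CB −$125.5B, Securities −$352B, Foreign assets −$25B
  Liabilities: Checkable deposits −$100.5B, Borrowings from CB −$402B
So the change in reserve balances that commercial banks hold at the RBA is -$125.5 billion.

-$125.5 billion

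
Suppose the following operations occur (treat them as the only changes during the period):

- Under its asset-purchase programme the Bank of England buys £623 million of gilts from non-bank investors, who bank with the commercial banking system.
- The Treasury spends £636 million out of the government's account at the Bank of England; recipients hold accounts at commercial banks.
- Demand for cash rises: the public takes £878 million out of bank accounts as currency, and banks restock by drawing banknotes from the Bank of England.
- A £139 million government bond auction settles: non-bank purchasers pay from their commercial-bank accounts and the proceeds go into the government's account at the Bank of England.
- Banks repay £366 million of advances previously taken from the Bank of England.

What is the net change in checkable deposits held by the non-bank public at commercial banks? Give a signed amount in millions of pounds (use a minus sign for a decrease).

+£242 million

Asset purchase (from non-banks) £623 million: non-bank counterparties' bank balances rise → +£623M.
Government spending £636 million: non-bank counterparties' bank balances rise → +£636M.
Currency withdrawal £878 million: non-bank counterparties' bank balances fall → −£878M.
Government account inflow £139 million: non-bank counterparties' bank balances fall → −£139M.
Discount-window repayment £366 million: the counterparty is a bank, so public deposits are unchanged → 0.
Net: 623 + 636 − 878 − 139 + 0 = +£242 million.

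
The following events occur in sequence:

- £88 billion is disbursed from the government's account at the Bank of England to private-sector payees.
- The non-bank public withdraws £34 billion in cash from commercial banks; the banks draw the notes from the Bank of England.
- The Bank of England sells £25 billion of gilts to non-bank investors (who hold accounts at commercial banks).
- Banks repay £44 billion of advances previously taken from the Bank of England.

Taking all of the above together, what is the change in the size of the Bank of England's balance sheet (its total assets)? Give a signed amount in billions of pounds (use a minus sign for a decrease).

Bank of England balance sheet:
  Assets:      Securities −£25B, Loans to banks −£44B
  Liabilities: Bank reserves −£15B, Currency in circulation +£34B, Government deposits −£88B
Commercial banking system:
  Assets:      Reserves at CB −£15B
  Liabilities: Checkable deposits +£29B, Borrowings from CB −£44B
Change in total Bank of England assets = -£69 billion.

-£69 billion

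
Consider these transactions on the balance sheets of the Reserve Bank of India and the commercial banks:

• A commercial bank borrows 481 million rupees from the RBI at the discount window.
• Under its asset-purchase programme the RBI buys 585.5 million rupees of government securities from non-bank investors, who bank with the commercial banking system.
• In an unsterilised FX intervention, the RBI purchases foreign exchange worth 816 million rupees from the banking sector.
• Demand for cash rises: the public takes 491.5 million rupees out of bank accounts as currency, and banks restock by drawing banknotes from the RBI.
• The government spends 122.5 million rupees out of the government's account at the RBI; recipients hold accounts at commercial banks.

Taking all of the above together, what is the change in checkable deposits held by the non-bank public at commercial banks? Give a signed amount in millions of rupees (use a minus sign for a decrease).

+216.5 million

Discount-window loan 481 million rupees: the counterparty is a bank, so public deposits are unchanged → 0.
Asset purchase (from non-banks) 585.5 million rupees: non-bank counterparties' bank balances rise → +585.5M.
FX purchase 816 million rupees: the counterparty is a bank, so public deposits are unchanged → 0.
Currency withdrawal 491.5 million rupees: non-bank counterparties' bank balances fall → −491.5M.
Government spending 122.5 million rupees: non-bank counterparties' bank balances rise → +122.5M.
Net: 0 + 585.5 + 0 − 491.5 + 122.5 = +216.5 million.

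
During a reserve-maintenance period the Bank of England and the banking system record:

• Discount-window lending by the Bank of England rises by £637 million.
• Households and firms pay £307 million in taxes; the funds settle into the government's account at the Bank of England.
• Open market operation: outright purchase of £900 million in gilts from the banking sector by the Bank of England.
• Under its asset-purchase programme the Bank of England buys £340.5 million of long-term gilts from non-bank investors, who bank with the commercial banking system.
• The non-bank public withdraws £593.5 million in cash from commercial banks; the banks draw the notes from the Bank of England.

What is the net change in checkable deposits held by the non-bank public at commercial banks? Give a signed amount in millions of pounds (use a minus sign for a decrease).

Bank of England balance sheet:
  Assets:      Securities +£1240.5M, Loans to banks +£637M
  Liabilities: Bank reserves +£977M, Currency in circulation +£593.5M, Government deposits +£307M
Commercial banking system:
  Assets:      Reserves at CB +£977M, Securities −£900M
  Liabilities: Checkable deposits −£560M, Borrowings from CB +£637M
So the change in checkable deposits held by the non-bank public at commercial banks is -£560 million.

-£560 million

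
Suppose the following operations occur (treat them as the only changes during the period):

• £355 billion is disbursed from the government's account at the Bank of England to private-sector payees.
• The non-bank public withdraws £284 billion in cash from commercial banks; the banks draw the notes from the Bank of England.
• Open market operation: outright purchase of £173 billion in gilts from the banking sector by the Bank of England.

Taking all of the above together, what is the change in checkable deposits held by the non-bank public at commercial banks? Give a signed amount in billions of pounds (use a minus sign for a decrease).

Government spending £355 billion: non-bank counterparties' bank balances rise → +£355B.
Currency withdrawal £284 billion: non-bank counterparties' bank balances fall → −£284B.
OMO purchase (from banks) £173 billion: the counterparty is a bank, so public deposits are unchanged → 0.
Net: 355 − 284 + 0 = +£71 billion.

+£71 billion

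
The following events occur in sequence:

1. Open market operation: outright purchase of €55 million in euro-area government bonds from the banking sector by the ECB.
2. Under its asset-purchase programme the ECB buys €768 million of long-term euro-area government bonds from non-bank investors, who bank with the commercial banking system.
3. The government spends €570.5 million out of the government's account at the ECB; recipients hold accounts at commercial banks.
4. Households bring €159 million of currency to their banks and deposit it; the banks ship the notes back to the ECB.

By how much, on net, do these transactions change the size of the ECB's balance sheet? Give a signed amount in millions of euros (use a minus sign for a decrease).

+€823 million

ECB balance sheet:
  Assets:      Securities +€823M
  Liabilities: Bank reserves +€1552.5M, Currency in circulation −€159M, Government deposits −€570.5M
Commercial banking system:
  Assets:      Reserves at CB +€1552.5M, Securities −€55M
  Liabilities: Checkable deposits +€1497.5M
Change in total ECB assets = +€823 million.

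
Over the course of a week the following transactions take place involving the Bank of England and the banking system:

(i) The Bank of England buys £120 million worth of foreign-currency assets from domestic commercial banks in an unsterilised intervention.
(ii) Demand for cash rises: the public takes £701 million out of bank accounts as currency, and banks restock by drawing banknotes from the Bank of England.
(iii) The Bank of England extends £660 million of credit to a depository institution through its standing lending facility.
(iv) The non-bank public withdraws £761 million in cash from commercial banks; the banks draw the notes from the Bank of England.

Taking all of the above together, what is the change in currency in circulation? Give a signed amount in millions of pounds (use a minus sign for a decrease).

Bank of England balance sheet:
  Assets:      Loans to banks +£660M, Foreign assets +£120M
  Liabilities: Bank reserves −£682M, Currency in circulation +£1462M
So the change in currency in circulation is +£1462 million.

+£1462 million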